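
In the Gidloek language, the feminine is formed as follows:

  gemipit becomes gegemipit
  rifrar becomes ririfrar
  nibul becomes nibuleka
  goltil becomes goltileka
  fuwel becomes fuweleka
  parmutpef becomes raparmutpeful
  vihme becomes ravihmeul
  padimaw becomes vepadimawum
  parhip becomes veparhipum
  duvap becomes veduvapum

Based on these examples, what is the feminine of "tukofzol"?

tukofzoleka

gemipit and goltil both have last vowel 'i' yet inflect differently (gegemipit, goltileka), so the last vowel is not what conditions the rule; the final letter is.
"tukofzol" ends in -l. The stems ending in -l (nibul → nibuleka, goltil → goltileka, fuwel → fuweleka) add -eka.
The other patterns: stems ending in -r or -t repeat the first consonant+vowel as a prefix; stems ending in -e or -f add ra- … -ul around the stem; stems ending in -p or -w add ve- … -um around the stem.
So tukofzol → tukofzoleka.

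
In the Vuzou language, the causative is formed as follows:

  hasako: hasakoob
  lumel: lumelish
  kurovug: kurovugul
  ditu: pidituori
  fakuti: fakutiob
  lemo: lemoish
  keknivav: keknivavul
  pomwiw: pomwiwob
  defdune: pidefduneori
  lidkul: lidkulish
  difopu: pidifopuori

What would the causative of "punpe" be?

punpeob

"punpe" begins with p-. The one such stem in the data (pomwiw → pomwiwob) adds -ob, so the same rule applies.
So punpe → punpeob.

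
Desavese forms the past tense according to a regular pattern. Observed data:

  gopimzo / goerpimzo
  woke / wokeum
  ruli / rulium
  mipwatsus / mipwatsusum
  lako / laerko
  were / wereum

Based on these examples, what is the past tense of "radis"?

radisum

"radis" ends in -s. The one such stem in the data (mipwatsus → mipwatsusum) adds -um, so the same rule applies.
The other pattern: stems ending in -o insert -er- after the first vowel.
So radis → radisum.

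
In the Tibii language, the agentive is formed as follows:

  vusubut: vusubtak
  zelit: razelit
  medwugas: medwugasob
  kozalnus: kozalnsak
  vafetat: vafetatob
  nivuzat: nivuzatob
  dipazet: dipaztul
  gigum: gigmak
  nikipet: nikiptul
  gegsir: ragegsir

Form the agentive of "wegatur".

wegatrak

medwugas and kozalnus both end in -s yet inflect differently (medwugasob, kozalnsak), so the final letter is not what conditions the rule; the last vowel is.
"wegatur" has last vowel 'u'. The stems whose last vowel is 'u' (gigum → gigmak, kozalnus → kozalnsak, vusubut → vusubtak) delete the last vowel and add -ak.
So wegatur → wegatrak.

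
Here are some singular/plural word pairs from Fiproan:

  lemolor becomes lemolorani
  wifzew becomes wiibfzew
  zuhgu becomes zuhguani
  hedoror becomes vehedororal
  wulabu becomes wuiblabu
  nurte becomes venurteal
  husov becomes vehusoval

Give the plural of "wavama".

wulabu and zuhgu both end in -u yet inflect differently (wuiblabu, zuhguani), so the final letter is not what conditions the rule; the first letter is.
"wavama" begins with w-. The stems beginning with w- (wulabu → wuiblabu, wifzew → wiibfzew) insert -ib- after the first vowel.
So wavama → waibvama.

waibvama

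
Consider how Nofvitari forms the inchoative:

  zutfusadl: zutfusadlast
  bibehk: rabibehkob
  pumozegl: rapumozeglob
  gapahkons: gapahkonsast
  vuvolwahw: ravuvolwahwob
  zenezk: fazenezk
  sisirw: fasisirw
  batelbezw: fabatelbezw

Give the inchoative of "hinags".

rahinagsob

"hinags" has second-to-last letter 'g'. The one such stem in the data (pumozegl → rapumozeglob) adds ra- … -ob around the stem, so the same rule applies.
So hinags → rahinagsob.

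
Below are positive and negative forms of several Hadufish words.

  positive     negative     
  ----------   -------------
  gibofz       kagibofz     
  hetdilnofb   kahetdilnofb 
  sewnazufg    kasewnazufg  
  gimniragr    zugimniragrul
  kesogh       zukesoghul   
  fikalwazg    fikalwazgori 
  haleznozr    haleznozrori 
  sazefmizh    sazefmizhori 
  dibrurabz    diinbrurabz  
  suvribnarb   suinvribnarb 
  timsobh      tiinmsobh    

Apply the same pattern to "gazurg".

gainzurg

sewnazufg and fikalwazg both end in -g yet inflect differently (kasewnazufg, fikalwazgori), so the final letter is not what conditions the rule; the second-to-last letter is.
"gazurg" has second-to-last letter 'r'. The one such stem in the data (suvribnarb → suinvribnarb) inserts -in- after the first vowel (as do dibrurabz, timsobh), so the same rule applies.
So gazurg → gainzurg.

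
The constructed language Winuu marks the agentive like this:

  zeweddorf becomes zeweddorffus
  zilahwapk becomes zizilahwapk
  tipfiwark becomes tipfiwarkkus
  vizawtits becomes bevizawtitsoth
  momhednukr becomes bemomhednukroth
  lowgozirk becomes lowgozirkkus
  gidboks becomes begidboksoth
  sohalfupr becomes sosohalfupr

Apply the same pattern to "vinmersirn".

vinmersirnnus

"vinmersirn" has second-to-last letter 'r'. The stems whose second-to-last letter is 'r' (tipfiwark → tipfiwarkkus, lowgozirk → lowgozirkkus, zeweddorf → zeweddorffus) double the final consonant and add -us.
So vinmersirn → vinmersirnnus.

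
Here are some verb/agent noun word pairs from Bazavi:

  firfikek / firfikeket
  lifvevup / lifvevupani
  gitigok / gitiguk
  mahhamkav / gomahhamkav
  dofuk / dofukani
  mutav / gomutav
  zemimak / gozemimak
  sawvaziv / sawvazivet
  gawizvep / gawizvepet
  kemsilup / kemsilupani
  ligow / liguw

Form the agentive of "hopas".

dofuk and zemimak both end in -k yet inflect differently (dofukani, gozemimak), so the final letter is not what conditions the rule; the last vowel is.
"hopas" has last vowel 'a'. The stems whose last vowel is 'a' (mutav → gomutav, mahhamkav → gomahhamkav, zemimak → gozemimak) add the prefix go-.
The other patterns: stems whose last vowel is 'u' add -ani; stems whose last vowel is 'e' or 'i' add -et; stems whose last vowel is 'o' change the last vowel to 'u'.
So hopas → gohopas.

gohopas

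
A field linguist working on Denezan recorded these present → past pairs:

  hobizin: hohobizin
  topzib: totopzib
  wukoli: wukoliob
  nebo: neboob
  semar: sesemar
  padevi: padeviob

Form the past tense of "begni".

padevi and topzib both have last vowel 'i' yet inflect differently (padeviob, totopzib), so the last vowel is not what conditions the rule; whether the stem ends in a vowel or a consonant is.
"begni" ends in a vowel. The stems ending in a vowel (padevi → padeviob, wukoli → wukoliob, nebo → neboob) add -ob.
The other pattern: stems ending in a consonant repeat the first consonant+vowel as a prefix.
So begni → begniob.

begniob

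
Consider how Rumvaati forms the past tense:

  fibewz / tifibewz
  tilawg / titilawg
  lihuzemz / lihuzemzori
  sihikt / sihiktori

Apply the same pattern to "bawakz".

fibewz and lihuzemz both end in -z yet inflect differently (tifibewz, lihuzemzori), so the final letter is not what conditions the rule; the second-to-last letter is.
"bawakz" has second-to-last letter 'k'. The one such stem in the data (sihikt → sihiktori) adds -ori, so the same rule applies.
The other pattern: stems whose second-to-last letter is 'w' add the prefix ti-.
So bawakz → bawakzori.

bawakzori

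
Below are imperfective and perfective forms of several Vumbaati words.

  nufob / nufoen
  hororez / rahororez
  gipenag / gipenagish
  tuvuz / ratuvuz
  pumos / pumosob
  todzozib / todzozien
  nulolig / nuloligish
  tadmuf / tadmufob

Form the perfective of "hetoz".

rahetoz

nulolig and todzozib both have last vowel 'i' yet inflect differently (nuloligish, todzozien), so the last vowel is not what conditions the rule; the final letter is.
"hetoz" ends in -z. The stems ending in -z (tuvuz → ratuvuz, hororez → rahororez) add the prefix ra-.
The other patterns: stems ending in -g add -ish; stems ending in -b drop the final letter and add -en; stems ending in -f or -s add -ob.
So hetoz → rahetoz.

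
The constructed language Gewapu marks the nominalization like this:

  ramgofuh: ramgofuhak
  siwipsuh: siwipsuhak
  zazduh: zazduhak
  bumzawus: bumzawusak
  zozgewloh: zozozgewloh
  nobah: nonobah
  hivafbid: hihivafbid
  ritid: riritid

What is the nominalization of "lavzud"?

ramgofuh and zozgewloh both end in -h yet inflect differently (ramgofuhak, zozozgewloh), so the final letter is not what conditions the rule; the last vowel is.
"lavzud" has last vowel 'u'. The stems whose last vowel is 'u' (ramgofuh → ramgofuhak, siwipsuh → siwipsuhak, zazduh → zazduhak) add -ak.
The other pattern: stems whose last vowel is 'a', 'i' or 'o' repeat the first consonant+vowel as a prefix.
So lavzud → lavzudak.

lavzudak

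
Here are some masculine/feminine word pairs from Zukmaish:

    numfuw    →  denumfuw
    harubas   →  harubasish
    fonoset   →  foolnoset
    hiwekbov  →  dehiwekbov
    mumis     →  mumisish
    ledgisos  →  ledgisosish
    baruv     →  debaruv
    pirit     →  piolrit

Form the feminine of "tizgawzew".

detizgawzew

pirit and mumis both have last vowel 'i' yet inflect differently (piolrit, mumisish), so the last vowel is not what conditions the rule; the final letter is.
"tizgawzew" ends in -w. The one such stem in the data (numfuw → denumfuw) adds the prefix de-, so the same rule applies.
So tizgawzew → detizgawzew.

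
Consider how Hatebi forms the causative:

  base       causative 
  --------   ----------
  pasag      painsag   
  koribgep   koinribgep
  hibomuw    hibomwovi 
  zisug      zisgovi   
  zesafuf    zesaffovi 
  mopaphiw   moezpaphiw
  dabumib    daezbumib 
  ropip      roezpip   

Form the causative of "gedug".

pasag and zisug both end in -g yet inflect differently (painsag, zisgovi), so the final letter is not what conditions the rule; the last vowel is.
"gedug" has last vowel 'u'. The stems whose last vowel is 'u' (hibomuw → hibomwovi, zisug → zisgovi, zesafuf → zesaffovi) delete the last vowel and add -ovi.
So gedug → gedgovi.

gedgovi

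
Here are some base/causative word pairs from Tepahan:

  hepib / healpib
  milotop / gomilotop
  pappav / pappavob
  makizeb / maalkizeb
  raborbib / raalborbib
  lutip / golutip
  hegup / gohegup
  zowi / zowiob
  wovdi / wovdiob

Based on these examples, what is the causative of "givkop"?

raborbib and lutip both have last vowel 'i' yet inflect differently (raalborbib, golutip), so the last vowel is not what conditions the rule; the final letter is.
"givkop" ends in -p. The stems ending in -p (lutip → golutip, hegup → gohegup, milotop → gomilotop) add the prefix go-.
The other patterns: stems ending in -b insert -al- after the first vowel; stems ending in -i or -v add -ob.
So givkop → gogivkop.

gogivkop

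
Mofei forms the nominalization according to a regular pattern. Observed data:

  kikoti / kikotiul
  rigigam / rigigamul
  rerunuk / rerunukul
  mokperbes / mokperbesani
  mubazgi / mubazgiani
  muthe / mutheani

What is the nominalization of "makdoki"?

makdokiani

kikoti and mubazgi both end in -i yet inflect differently (kikotiul, mubazgiani), so the final letter is not what conditions the rule; the first letter is.
"makdoki" begins with m-. The stems beginning with m- (mokperbes → mokperbesani, mubazgi → mubazgiani, muthe → mutheani) add -ani.
The other pattern: stems beginning with k- or r- add -ul.
So makdoki → makdokiani.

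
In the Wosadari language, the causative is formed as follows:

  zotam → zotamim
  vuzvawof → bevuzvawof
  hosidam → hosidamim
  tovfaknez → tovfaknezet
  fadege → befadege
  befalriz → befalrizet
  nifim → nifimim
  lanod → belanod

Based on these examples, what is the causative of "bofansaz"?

bofansazet

befalriz and nifim both have last vowel 'i' yet inflect differently (befalrizet, nifimim), so the last vowel is not what conditions the rule; the final letter is.
"bofansaz" ends in -z. The stems ending in -z (befalriz → befalrizet, tovfaknez → tovfaknezet) add -et.
The other patterns: stems ending in -m add -im; stems ending in -d, -e or -f add the prefix be-.
So bofansaz → bofansazet.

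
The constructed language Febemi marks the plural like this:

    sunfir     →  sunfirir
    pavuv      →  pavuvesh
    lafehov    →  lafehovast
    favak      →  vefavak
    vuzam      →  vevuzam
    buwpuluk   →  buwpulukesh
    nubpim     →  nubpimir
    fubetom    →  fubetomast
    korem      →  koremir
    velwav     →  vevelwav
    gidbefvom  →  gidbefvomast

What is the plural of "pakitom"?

fubetom and vuzam both end in -m yet inflect differently (fubetomast, vevuzam), so the final letter is not what conditions the rule; the last vowel is.
"pakitom" has last vowel 'o'. The stems whose last vowel is 'o' (lafehov → lafehovast, fubetom → fubetomast, gidbefvom → gidbefvomast) add -ast.
So pakitom → pakitomast.

pakitomast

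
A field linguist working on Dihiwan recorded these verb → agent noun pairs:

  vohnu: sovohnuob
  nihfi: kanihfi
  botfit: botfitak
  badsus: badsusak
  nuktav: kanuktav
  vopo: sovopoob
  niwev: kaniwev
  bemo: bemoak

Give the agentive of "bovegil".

bovegilak

vopo and bemo both end in -o yet inflect differently (sovopoob, bemoak), so the final letter is not what conditions the rule; the first letter is.
"bovegil" begins with b-. The stems beginning with b- (bemo → bemoak, botfit → botfitak, badsus → badsusak) add -ak.
The other patterns: stems beginning with n- add the prefix ka-; stems beginning with v- add so- … -ob around the stem.
So bovegil → bovegilak.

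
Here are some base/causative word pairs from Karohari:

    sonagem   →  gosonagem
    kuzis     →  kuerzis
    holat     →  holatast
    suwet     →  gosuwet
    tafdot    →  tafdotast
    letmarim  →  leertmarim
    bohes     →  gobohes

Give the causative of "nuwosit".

"nuwosit" has last vowel 'i'. The stems whose last vowel is 'i' (letmarim → leertmarim, kuzis → kuerzis) insert -er- after the first vowel.
The other patterns: stems whose last vowel is 'e' add the prefix go-; stems whose last vowel is 'a' or 'o' add -ast.
So nuwosit → nuerwosit.

nuerwosit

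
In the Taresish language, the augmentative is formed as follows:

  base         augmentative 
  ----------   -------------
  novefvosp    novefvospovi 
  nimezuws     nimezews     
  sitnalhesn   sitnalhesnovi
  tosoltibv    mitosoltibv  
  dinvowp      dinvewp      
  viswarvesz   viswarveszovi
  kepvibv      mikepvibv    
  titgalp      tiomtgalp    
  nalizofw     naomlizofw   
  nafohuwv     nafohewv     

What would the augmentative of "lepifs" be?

leompifs

novefvosp and titgalp both end in -p yet inflect differently (novefvospovi, tiomtgalp), so the final letter is not what conditions the rule; the second-to-last letter is.
"lepifs" has second-to-last letter 'f'. The one such stem in the data (nalizofw → naomlizofw) inserts -om- after the first vowel (as does titgalp), so the same rule applies.
The other patterns: stems whose second-to-last letter is 'b' add the prefix mi-; stems whose second-to-last letter is 's' add -ovi; stems whose second-to-last letter is 'w' change the last vowel to 'e'.
So lepifs → leompifs.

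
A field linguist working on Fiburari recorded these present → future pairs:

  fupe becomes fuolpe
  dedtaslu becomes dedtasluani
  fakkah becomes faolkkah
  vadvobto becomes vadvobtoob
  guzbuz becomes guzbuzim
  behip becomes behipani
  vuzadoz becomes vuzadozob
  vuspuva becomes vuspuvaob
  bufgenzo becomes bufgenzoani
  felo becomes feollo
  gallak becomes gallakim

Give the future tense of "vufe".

vufeob

"vufe" begins with v-. The stems beginning with v- (vuspuva → vuspuvaob, vadvobto → vadvobtoob, vuzadoz → vuzadozob) add -ob.
So vufe → vufeob.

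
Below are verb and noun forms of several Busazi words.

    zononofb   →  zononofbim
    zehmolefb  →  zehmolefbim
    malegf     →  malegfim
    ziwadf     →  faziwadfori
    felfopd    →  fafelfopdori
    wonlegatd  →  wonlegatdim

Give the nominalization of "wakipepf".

fawakipepfori

felfopd and wonlegatd both end in -d yet inflect differently (fafelfopdori, wonlegatdim), so the final letter is not what conditions the rule; the second-to-last letter is.
"wakipepf" has second-to-last letter 'p'. The one such stem in the data (felfopd → fafelfopdori) adds fa- … -ori around the stem, so the same rule applies.
The other pattern: stems whose second-to-last letter is 'f', 'g' or 't' add -im.
So wakipepf → fawakipepfori.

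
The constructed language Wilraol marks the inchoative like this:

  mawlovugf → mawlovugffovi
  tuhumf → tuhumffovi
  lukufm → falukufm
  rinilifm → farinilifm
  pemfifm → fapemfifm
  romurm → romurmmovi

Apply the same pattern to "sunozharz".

sunozharzzovi

pemfifm and romurm both end in -m yet inflect differently (fapemfifm, romurmmovi), so the final letter is not what conditions the rule; the second-to-last letter is.
"sunozharz" has second-to-last letter 'r'. The one such stem in the data (romurm → romurmmovi) doubles the final consonant and adds -ovi (as do tuhumf, mawlovugf), so the same rule applies.
So sunozharz → sunozharzzovi.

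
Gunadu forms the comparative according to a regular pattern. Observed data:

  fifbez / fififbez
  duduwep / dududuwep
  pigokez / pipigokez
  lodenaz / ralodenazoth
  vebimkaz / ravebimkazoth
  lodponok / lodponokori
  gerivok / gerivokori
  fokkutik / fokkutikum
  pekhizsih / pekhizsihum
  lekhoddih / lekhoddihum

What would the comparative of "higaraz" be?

"higaraz" has last vowel 'a'. The stems whose last vowel is 'a' (lodenaz → ralodenazoth, vebimkaz → ravebimkazoth) add ra- … -oth around the stem.
So higaraz → rahigarazoth.

rahigarazoth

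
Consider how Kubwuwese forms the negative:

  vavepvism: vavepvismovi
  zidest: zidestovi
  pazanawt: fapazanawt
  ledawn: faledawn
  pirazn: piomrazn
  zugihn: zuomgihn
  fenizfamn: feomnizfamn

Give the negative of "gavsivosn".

gavsivosnovi

"gavsivosn" has second-to-last letter 's'. The stems whose second-to-last letter is 's' (vavepvism → vavepvismovi, zidest → zidestovi) add -ovi.
So gavsivosn → gavsivosnovi.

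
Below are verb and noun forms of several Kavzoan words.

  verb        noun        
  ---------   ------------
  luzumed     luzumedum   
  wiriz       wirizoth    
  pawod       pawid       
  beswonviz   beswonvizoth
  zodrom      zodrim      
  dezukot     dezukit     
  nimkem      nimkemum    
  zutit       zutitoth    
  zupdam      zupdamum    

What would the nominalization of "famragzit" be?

famragzitoth

"famragzit" has last vowel 'i'. The stems whose last vowel is 'i' (zutit → zutitoth, wiriz → wirizoth, beswonviz → beswonvizoth) add -oth.
So famragzit → famragzitoth.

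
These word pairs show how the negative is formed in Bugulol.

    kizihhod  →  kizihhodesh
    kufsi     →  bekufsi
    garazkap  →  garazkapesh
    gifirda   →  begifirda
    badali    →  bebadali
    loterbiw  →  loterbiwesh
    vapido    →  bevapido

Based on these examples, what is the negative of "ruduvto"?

badali and loterbiw both have last vowel 'i' yet inflect differently (bebadali, loterbiwesh), so the last vowel is not what conditions the rule; whether the stem ends in a vowel or a consonant is.
"ruduvto" ends in a vowel. The stems ending in a vowel (badali → bebadali, vapido → bevapido, kufsi → bekufsi) add the prefix be-.
The other pattern: stems ending in a consonant add -esh.
So ruduvto → beruduvto.

beruduvto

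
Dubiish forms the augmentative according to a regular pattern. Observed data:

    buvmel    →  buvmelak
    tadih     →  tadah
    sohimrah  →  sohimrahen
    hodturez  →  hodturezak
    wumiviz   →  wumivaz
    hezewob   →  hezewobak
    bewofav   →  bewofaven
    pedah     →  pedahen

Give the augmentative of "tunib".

tadih and sohimrah both end in -h yet inflect differently (tadah, sohimrahen), so the final letter is not what conditions the rule; the last vowel is.
"tunib" has last vowel 'i'. The stems whose last vowel is 'i' (wumiviz → wumivaz, tadih → tadah) change the last vowel to 'a'.
So tunib → tunab.

tunab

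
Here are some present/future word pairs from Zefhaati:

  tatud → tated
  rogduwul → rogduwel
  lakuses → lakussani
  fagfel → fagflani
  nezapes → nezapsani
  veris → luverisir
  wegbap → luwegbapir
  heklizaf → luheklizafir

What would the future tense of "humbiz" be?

luhumbizir

"humbiz" has last vowel 'i'. The one such stem in the data (veris → luverisir) adds lu- … -ir around the stem, so the same rule applies.
The other patterns: stems whose last vowel is 'u' change the last vowel to 'e'; stems whose last vowel is 'e' delete the last vowel and add -ani.
So humbiz → luhumbizir.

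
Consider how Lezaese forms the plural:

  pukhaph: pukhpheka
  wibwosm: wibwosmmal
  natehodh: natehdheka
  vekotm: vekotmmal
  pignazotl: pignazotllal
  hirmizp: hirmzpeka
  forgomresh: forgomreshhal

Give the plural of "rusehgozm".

rusehgzmeka

forgomresh and natehodh both end in -h yet inflect differently (forgomreshhal, natehdheka), so the final letter is not what conditions the rule; the second-to-last letter is.
"rusehgozm" has second-to-last letter 'z'. The one such stem in the data (hirmizp → hirmzpeka) deletes the last vowel and adds -eka (as do natehodh, pukhaph), so the same rule applies.
So rusehgozm → rusehgzmeka.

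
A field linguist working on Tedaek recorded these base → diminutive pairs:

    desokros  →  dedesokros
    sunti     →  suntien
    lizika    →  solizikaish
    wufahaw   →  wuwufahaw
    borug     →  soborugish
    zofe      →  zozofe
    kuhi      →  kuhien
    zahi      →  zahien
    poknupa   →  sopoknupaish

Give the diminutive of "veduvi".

poknupa and wufahaw both have last vowel 'a' yet inflect differently (sopoknupaish, wuwufahaw), so the last vowel is not what conditions the rule; the final letter is.
"veduvi" ends in -i. The stems ending in -i (zahi → zahien, kuhi → kuhien, sunti → suntien) add -en.
The other patterns: stems ending in -a or -g add so- … -ish around the stem; stems ending in -e, -s or -w repeat the first consonant+vowel as a prefix.
So veduvi → veduvien.

veduvien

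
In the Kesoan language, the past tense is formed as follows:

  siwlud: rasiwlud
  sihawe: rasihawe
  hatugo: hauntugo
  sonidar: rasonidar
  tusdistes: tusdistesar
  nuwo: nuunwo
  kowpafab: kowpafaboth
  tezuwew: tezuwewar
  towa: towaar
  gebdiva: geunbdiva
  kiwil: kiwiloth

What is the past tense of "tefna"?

"tefna" begins with t-. The stems beginning with t- (tusdistes → tusdistesar, tezuwew → tezuwewar, towa → towaar) add -ar.
The other patterns: stems beginning with s- add the prefix ra-; stems beginning with k- add -oth; stems beginning with g-, h- or n- insert -un- after the first vowel.
So tefna → tefnaar.

tefnaar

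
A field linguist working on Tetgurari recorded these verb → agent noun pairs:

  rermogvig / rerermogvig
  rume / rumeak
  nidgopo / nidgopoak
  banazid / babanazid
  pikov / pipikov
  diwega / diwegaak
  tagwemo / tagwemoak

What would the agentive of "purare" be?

purareak

nidgopo and pikov both have last vowel 'o' yet inflect differently (nidgopoak, pipikov), so the last vowel is not what conditions the rule; whether the stem ends in a vowel or a consonant is.
"purare" ends in a vowel. The stems ending in a vowel (nidgopo → nidgopoak, rume → rumeak, diwega → diwegaak) add -ak.
So purare → purareak.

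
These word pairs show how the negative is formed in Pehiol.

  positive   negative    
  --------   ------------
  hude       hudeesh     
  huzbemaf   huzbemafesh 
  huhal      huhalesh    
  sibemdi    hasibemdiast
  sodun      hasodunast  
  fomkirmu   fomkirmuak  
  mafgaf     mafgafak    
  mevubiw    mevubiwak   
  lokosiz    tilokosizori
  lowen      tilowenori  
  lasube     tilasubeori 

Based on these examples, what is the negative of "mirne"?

"mirne" begins with m-. The stems beginning with m- (mafgaf → mafgafak, mevubiw → mevubiwak) add -ak.
The other patterns: stems beginning with h- add -esh; stems beginning with s- add ha- … -ast around the stem; stems beginning with l- add ti- … -ori around the stem.
So mirne → mirneak.

mirneak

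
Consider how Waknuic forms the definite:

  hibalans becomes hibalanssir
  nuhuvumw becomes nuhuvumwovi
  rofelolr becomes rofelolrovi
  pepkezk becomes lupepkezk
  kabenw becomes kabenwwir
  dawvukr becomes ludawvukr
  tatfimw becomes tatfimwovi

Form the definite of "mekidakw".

lumekidakw

"mekidakw" has second-to-last letter 'k'. The one such stem in the data (dawvukr → ludawvukr) adds the prefix lu-, so the same rule applies.
The other patterns: stems whose second-to-last letter is 'n' double the final consonant and add -ir; stems whose second-to-last letter is 'l' or 'm' add -ovi.
So mekidakw → lumekidakw.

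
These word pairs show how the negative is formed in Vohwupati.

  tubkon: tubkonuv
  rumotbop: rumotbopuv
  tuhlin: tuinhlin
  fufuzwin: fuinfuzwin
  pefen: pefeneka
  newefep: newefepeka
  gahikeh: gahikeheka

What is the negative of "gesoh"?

gesohuv

"gesoh" has last vowel 'o'. The stems whose last vowel is 'o' (tubkon → tubkonuv, rumotbop → rumotbopuv) add -uv.
The other patterns: stems whose last vowel is 'i' insert -in- after the first vowel; stems whose last vowel is 'e' add -eka.
So gesoh → gesohuv.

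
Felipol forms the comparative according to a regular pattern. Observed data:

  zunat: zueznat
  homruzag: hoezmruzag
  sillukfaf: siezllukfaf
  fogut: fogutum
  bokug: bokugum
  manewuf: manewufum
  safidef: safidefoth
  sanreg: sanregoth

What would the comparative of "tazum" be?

tazumum

zunat and fogut both end in -t yet inflect differently (zueznat, fogutum), so the final letter is not what conditions the rule; the last vowel is.
"tazum" has last vowel 'u'. The stems whose last vowel is 'u' (fogut → fogutum, bokug → bokugum, manewuf → manewufum) add -um.
The other patterns: stems whose last vowel is 'a' insert -ez- after the first vowel; stems whose last vowel is 'e' add -oth.
So tazum → tazumum.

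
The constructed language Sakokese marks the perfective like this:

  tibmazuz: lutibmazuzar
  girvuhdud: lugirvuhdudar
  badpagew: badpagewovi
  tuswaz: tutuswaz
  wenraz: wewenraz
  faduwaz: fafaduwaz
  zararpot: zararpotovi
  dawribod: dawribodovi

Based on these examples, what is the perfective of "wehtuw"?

luwehtuwar

tibmazuz and wenraz both end in -z yet inflect differently (lutibmazuzar, wewenraz), so the final letter is not what conditions the rule; the last vowel is.
"wehtuw" has last vowel 'u'. The stems whose last vowel is 'u' (girvuhdud → lugirvuhdudar, tibmazuz → lutibmazuzar) add lu- … -ar around the stem.
The other patterns: stems whose last vowel is 'a' repeat the first consonant+vowel as a prefix; stems whose last vowel is 'e' or 'o' add -ovi.
So wehtuw → luwehtuwar.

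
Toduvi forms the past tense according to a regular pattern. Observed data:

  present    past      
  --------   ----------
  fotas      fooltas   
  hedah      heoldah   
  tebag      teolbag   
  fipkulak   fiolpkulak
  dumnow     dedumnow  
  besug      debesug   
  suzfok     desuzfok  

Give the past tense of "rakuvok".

"rakuvok" has last vowel 'o'. The stems whose last vowel is 'o' (dumnow → dedumnow, suzfok → desuzfok) add the prefix de-.
So rakuvok → derakuvok.

derakuvok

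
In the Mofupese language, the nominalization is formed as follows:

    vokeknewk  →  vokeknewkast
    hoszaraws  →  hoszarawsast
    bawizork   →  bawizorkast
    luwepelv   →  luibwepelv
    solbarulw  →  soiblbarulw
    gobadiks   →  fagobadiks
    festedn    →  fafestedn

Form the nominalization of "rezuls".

reibzuls

hoszaraws and gobadiks both end in -s yet inflect differently (hoszarawsast, fagobadiks), so the final letter is not what conditions the rule; the second-to-last letter is.
"rezuls" has second-to-last letter 'l'. The stems whose second-to-last letter is 'l' (luwepelv → luibwepelv, solbarulw → soiblbarulw) insert -ib- after the first vowel.
The other patterns: stems whose second-to-last letter is 'r' or 'w' add -ast; stems whose second-to-last letter is 'd' or 'k' add the prefix fa-.
So rezuls → reibzuls.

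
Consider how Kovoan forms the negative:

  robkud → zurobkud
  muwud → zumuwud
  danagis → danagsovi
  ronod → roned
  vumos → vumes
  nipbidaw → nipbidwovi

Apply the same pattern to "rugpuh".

zurugpuh

robkud and ronod both end in -d yet inflect differently (zurobkud, roned), so the final letter is not what conditions the rule; the last vowel is.
"rugpuh" has last vowel 'u'. The stems whose last vowel is 'u' (robkud → zurobkud, muwud → zumuwud) add the prefix zu-.
So rugpuh → zurugpuh.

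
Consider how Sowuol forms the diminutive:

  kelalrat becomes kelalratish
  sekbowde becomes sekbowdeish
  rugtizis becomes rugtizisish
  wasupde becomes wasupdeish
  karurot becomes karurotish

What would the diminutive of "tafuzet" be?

tafuzetish

Every pair shown (kelalrat → kelalratish, sekbowde → sekbowdeish, rugtizis → rugtizisish, …) follows the same rule: add -ish.
So tafuzet → tafuzetish.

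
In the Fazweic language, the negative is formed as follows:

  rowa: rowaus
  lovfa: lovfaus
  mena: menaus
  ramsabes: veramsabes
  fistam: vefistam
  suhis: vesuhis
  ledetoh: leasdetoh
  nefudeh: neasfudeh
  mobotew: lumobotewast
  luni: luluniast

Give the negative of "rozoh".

roaszoh

"rozoh" ends in -h. The stems ending in -h (ledetoh → leasdetoh, nefudeh → neasfudeh) insert -as- after the first vowel.
The other patterns: stems ending in -a add -us; stems ending in -m or -s add the prefix ve-; stems ending in -i or -w add lu- … -ast around the stem.
So rozoh → roaszoh.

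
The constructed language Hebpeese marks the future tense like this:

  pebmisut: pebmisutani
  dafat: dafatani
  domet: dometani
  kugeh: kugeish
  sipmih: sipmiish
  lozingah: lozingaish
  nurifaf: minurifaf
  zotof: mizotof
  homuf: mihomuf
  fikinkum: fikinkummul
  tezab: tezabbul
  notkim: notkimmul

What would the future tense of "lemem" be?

domet and kugeh both have last vowel 'e' yet inflect differently (dometani, kugeish), so the last vowel is not what conditions the rule; the final letter is.
"lemem" ends in -m. The stems ending in -m (fikinkum → fikinkummul, notkim → notkimmul) double the final consonant and add -ul.
The other patterns: stems ending in -t add -ani; stems ending in -h drop the final letter and add -ish; stems ending in -f add the prefix mi-.
So lemem → lememmul.

lememmul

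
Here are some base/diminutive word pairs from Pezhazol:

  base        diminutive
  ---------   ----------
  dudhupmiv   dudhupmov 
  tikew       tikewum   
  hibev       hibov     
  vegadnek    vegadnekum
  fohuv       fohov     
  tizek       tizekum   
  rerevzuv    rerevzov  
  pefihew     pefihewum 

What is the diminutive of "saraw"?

sarawum

"saraw" ends in -w. The stems ending in -w (tikew → tikewum, pefihew → pefihewum) add -um.
So saraw → sarawum.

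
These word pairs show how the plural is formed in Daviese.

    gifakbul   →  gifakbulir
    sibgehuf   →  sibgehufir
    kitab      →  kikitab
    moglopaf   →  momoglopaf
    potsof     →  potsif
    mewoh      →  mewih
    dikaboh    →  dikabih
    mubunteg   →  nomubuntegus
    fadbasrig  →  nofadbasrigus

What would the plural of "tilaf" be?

titilaf

sibgehuf and moglopaf both end in -f yet inflect differently (sibgehufir, momoglopaf), so the final letter is not what conditions the rule; the last vowel is.
"tilaf" has last vowel 'a'. The stems whose last vowel is 'a' (kitab → kikitab, moglopaf → momoglopaf) repeat the first consonant+vowel as a prefix.
So tilaf → titilaf.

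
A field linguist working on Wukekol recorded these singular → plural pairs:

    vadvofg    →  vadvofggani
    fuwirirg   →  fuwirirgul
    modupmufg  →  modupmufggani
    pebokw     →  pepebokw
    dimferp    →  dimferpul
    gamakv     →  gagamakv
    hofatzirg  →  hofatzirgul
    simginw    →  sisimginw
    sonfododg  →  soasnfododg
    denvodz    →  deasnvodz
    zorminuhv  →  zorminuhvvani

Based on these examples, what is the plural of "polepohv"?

hofatzirg and sonfododg both end in -g yet inflect differently (hofatzirgul, soasnfododg), so the final letter is not what conditions the rule; the second-to-last letter is.
"polepohv" has second-to-last letter 'h'. The one such stem in the data (zorminuhv → zorminuhvvani) doubles the final consonant and adds -ani (as do modupmufg, vadvofg), so the same rule applies.
So polepohv → polepohvvani.

polepohvvani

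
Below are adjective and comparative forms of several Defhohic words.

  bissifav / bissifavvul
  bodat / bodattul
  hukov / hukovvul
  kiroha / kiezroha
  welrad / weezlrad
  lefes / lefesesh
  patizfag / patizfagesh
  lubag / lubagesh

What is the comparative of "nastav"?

nastavvul

"nastav" ends in -v. The stems ending in -v (bissifav → bissifavvul, hukov → hukovvul) double the final consonant and add -ul.
So nastav → nastavvul.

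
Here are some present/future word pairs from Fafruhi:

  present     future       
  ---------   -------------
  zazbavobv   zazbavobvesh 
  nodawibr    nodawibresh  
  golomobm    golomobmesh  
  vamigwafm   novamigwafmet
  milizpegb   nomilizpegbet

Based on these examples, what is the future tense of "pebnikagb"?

nopebnikagbet

"pebnikagb" has second-to-last letter 'g'. The one such stem in the data (milizpegb → nomilizpegbet) adds no- … -et around the stem, so the same rule applies.
So pebnikagb → nopebnikagbet.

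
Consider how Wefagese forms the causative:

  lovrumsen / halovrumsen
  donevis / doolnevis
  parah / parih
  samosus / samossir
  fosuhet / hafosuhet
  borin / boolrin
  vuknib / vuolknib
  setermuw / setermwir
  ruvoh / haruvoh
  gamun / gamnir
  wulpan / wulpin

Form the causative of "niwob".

"niwob" has last vowel 'o'. The one such stem in the data (ruvoh → haruvoh) adds the prefix ha-, so the same rule applies.
The other patterns: stems whose last vowel is 'u' delete the last vowel and add -ir; stems whose last vowel is 'a' change the last vowel to 'i'; stems whose last vowel is 'i' insert -ol- after the first vowel.
So niwob → haniwob.

haniwob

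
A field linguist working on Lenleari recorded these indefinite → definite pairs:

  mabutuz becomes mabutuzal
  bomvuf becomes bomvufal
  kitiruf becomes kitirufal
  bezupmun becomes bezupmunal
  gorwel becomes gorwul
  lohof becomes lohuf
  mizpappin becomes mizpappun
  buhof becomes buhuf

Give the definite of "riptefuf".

riptefufal

bomvuf and lohof both end in -f yet inflect differently (bomvufal, lohuf), so the final letter is not what conditions the rule; the last vowel is.
"riptefuf" has last vowel 'u'. The stems whose last vowel is 'u' (mabutuz → mabutuzal, bomvuf → bomvufal, kitiruf → kitirufal) add -al.
So riptefuf → riptefufal.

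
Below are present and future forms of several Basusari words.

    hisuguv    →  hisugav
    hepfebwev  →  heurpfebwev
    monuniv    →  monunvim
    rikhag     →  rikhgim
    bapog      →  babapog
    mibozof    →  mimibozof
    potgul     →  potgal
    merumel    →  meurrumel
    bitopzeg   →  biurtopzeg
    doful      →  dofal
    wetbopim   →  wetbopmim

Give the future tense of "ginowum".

hisuguv and hepfebwev both end in -v yet inflect differently (hisugav, heurpfebwev), so the final letter is not what conditions the rule; the last vowel is.
"ginowum" has last vowel 'u'. The stems whose last vowel is 'u' (hisuguv → hisugav, potgul → potgal, doful → dofal) change the last vowel to 'a'.
So ginowum → ginowam.

ginowam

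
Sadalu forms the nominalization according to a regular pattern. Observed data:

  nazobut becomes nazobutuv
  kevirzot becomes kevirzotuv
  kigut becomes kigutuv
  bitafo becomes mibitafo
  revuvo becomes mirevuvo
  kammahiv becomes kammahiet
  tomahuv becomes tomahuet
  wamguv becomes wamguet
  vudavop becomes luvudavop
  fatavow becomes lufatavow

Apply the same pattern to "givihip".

kevirzot and bitafo both have last vowel 'o' yet inflect differently (kevirzotuv, mibitafo), so the last vowel is not what conditions the rule; the final letter is.
"givihip" ends in -p. The one such stem in the data (vudavop → luvudavop) adds the prefix lu-, so the same rule applies.
So givihip → lugivihip.

lugivihip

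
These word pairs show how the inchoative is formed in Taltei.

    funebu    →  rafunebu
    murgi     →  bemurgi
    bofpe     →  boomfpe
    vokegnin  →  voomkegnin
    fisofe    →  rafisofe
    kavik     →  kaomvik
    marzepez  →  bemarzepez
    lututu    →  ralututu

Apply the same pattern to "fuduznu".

fisofe and bofpe both end in -e yet inflect differently (rafisofe, boomfpe), so the final letter is not what conditions the rule; the first letter is.
"fuduznu" begins with f-. The stems beginning with f- (fisofe → rafisofe, funebu → rafunebu) add the prefix ra-.
The other patterns: stems beginning with m- add the prefix be-; stems beginning with b-, k- or v- insert -om- after the first vowel.
So fuduznu → rafuduznu.

rafuduznu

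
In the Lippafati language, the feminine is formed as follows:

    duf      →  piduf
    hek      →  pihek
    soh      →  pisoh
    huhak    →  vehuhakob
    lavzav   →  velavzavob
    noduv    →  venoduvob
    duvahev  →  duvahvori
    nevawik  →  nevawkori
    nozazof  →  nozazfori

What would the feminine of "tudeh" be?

hek and huhak both end in -k yet inflect differently (pihek, vehuhakob), so the final letter is not what conditions the rule; the number of vowels is.
"tudeh" has 2 vowels. The stems with 2 vowels (huhak → vehuhakob, lavzav → velavzavob, noduv → venoduvob) add ve- … -ob around the stem.
The other patterns: stems with 1 vowel add the prefix pi-; stems with 3 vowels delete the last vowel and add -ori.
So tudeh → vetudehob.

vetudehob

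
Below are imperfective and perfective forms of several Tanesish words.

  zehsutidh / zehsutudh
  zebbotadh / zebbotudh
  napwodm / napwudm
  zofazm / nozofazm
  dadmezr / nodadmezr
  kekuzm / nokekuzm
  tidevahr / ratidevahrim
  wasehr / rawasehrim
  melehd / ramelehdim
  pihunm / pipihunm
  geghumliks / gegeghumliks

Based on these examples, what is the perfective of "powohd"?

rapowohdim

napwodm and zofazm both end in -m yet inflect differently (napwudm, nozofazm), so the final letter is not what conditions the rule; the second-to-last letter is.
"powohd" has second-to-last letter 'h'. The stems whose second-to-last letter is 'h' (tidevahr → ratidevahrim, wasehr → rawasehrim, melehd → ramelehdim) add ra- … -im around the stem.
So powohd → rapowohdim.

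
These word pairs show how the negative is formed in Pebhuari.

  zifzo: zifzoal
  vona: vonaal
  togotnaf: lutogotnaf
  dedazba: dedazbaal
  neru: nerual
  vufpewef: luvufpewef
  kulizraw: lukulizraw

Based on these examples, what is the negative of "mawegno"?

mawegnoal

dedazba and togotnaf both have last vowel 'a' yet inflect differently (dedazbaal, lutogotnaf), so the last vowel is not what conditions the rule; whether the stem ends in a vowel or a consonant is.
"mawegno" ends in a vowel. The stems ending in a vowel (neru → nerual, zifzo → zifzoal, dedazba → dedazbaal) add -al.
The other pattern: stems ending in a consonant add the prefix lu-.
So mawegno → mawegnoal.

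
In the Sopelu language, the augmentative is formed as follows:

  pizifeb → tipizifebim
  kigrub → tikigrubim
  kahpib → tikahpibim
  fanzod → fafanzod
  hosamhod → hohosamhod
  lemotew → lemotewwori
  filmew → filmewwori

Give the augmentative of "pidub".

tipidubim

pizifeb and lemotew both have last vowel 'e' yet inflect differently (tipizifebim, lemotewwori), so the last vowel is not what conditions the rule; the final letter is.
"pidub" ends in -b. The stems ending in -b (pizifeb → tipizifebim, kigrub → tikigrubim, kahpib → tikahpibim) add ti- … -im around the stem.
So pidub → tipidubim.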